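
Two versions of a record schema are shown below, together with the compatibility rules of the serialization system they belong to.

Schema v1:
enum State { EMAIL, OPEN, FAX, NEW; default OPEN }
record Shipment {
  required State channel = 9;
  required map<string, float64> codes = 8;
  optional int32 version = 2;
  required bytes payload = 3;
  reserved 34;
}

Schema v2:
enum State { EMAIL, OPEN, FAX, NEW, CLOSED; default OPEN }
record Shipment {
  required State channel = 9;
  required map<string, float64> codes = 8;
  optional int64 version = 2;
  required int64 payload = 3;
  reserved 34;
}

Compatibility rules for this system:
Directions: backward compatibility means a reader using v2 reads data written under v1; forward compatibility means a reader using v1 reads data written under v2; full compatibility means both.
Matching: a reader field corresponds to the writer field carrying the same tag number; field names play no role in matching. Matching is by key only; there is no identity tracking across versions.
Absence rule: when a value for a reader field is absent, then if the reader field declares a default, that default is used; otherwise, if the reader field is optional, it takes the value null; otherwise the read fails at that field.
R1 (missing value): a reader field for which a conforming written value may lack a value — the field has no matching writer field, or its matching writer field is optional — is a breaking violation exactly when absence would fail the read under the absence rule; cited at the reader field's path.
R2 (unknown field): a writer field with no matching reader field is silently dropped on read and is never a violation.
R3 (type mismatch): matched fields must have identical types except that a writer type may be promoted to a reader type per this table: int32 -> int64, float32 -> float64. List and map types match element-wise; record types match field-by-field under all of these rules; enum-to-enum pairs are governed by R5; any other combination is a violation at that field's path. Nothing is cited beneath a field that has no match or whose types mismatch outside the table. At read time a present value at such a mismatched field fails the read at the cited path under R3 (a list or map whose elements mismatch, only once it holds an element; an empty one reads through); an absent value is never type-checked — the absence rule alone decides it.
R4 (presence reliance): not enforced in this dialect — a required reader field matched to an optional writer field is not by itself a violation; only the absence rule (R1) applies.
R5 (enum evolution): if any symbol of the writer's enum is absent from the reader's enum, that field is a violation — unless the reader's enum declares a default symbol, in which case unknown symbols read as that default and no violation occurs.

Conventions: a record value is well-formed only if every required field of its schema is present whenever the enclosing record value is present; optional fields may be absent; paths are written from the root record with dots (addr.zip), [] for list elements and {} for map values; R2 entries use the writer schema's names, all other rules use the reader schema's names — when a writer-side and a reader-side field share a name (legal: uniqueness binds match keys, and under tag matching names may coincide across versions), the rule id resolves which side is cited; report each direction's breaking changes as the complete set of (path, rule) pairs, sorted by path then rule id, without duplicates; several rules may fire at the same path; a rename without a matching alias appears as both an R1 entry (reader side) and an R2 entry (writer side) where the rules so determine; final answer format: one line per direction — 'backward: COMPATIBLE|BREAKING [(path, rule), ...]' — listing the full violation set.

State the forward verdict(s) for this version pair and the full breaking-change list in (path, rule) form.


forward: BREAKING [(payload, R3), (version, R3)]

the writer's type comes first in each Shipment pair
checking forward for Shipment: reader v1 against writer v2:
  channel: paired with writer channel (State -> State; writer required)
  codes: paired with writer codes (map<string, float64> -> map<string, float64>; writer required)
  version: paired with writer version (int64 -> int32; writer optional)
  payload: paired with writer payload (int64 -> bytes; writer required)
  rule R3 violated at payload
  rule R3 violated at version
  forward on Shipment therefore BREAKING (2)
remaining Shipment differences; none change what is asked:
  enum State (field channel in record Shipment): symbol CLOSED added -> no rule fires on it in Shipment's dialect; the asked verdict holds


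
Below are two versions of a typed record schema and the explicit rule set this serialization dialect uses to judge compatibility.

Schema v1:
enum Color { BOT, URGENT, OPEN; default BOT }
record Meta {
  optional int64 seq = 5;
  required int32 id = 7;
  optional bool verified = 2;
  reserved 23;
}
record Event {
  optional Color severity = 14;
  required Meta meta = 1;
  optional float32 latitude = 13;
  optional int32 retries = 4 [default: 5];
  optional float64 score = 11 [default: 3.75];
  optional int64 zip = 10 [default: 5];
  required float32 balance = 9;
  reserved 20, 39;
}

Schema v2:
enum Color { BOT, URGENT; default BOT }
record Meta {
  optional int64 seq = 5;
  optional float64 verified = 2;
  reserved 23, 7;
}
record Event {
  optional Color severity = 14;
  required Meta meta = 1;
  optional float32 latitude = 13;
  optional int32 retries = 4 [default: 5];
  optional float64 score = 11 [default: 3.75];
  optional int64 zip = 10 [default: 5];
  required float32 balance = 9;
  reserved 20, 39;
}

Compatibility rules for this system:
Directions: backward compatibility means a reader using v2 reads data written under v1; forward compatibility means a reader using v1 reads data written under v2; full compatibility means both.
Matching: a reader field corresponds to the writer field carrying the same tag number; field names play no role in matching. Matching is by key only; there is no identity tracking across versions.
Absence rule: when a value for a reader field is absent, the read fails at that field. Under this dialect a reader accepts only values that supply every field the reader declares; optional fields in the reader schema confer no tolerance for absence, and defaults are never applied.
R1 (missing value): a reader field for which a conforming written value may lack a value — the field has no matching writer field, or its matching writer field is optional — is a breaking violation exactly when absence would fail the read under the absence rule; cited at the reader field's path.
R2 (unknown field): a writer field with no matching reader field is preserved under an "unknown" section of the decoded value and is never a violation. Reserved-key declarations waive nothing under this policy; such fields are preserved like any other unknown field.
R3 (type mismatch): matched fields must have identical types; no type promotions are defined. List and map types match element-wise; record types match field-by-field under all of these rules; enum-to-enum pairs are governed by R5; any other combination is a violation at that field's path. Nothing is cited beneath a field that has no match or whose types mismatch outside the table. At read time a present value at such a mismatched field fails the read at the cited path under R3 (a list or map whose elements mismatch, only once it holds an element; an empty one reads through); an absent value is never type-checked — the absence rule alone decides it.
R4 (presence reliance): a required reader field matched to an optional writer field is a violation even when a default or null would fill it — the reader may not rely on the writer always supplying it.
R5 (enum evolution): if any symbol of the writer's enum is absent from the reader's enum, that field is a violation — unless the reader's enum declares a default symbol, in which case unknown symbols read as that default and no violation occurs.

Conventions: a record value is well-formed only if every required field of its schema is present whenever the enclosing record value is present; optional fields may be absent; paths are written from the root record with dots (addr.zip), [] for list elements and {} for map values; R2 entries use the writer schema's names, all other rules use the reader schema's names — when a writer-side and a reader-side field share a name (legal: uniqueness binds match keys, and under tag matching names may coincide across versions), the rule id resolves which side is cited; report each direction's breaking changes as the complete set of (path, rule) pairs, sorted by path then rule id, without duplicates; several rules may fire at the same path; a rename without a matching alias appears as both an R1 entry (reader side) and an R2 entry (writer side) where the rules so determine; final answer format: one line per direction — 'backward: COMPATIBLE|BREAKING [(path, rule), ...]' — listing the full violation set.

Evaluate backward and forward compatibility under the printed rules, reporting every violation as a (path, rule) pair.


each type pair in Event: writer, then reader
checking backward for Event: reader v2 against writer v1:
  writer optional, Color -> Color: reader severity maps from writer severity
  writer required, Meta -> Meta: reader meta maps from writer meta
  writer optional, float32 -> float32: reader latitude maps from writer latitude
  writer optional, int32 -> int32: reader retries maps from writer retries
  writer optional, float64 -> float64: reader score maps from writer score
  writer optional, int64 -> int64: reader zip maps from writer zip
  writer required, float32 -> float32: reader balance maps from writer balance
  writer optional, int64 -> int64: reader meta.seq maps from writer meta.seq
  writer optional, bool -> float64: reader meta.verified maps from writer meta.verified
  writer meta.id: unknown to reader
  rule R1 violated at latitude
  rule R1 violated at meta.seq
  rule R1 violated at meta.verified
  rule R3 violated at meta.verified
  rule R1 violated at retries
  rule R1 violated at score
  rule R1 violated at severity
  rule R1 violated at zip
  => 8 violation(s): backward is BREAKING for Event
checking forward for Event: reader v1 against writer v2:
  writer optional, Color -> Color: reader severity maps from writer severity
  writer required, Meta -> Meta: reader meta maps from writer meta
  writer optional, float32 -> float32: reader latitude maps from writer latitude
  writer optional, int32 -> int32: reader retries maps from writer retries
  writer optional, float64 -> float64: reader score maps from writer score
  writer optional, int64 -> int64: reader zip maps from writer zip
  writer required, float32 -> float32: reader balance maps from writer balance
  writer optional, int64 -> int64: reader meta.seq maps from writer meta.seq
  meta.id: no writer match
  writer optional, float64 -> bool: reader meta.verified maps from writer meta.verified
  rule R1 violated at latitude
  rule R1 violated at meta.id
  rule R1 violated at meta.seq
  rule R1 violated at meta.verified
  rule R3 violated at meta.verified
  rule R1 violated at retries
  rule R1 violated at score
  rule R1 violated at severity
  rule R1 violated at zip
  => 9 violation(s): forward is BREAKING for Event

backward: BREAKING [(latitude, R1), (meta.seq, R1), (meta.verified, R1), (meta.verified, R3), (retries, R1), (score, R1), (severity, R1), (zip, R1)]; forward: BREAKING [(latitude, R1), (meta.id, R1), (meta.seq, R1), (meta.verified, R1), (meta.verified, R3), (retries, R1), (score, R1), (severity, R1), (zip, R1)]


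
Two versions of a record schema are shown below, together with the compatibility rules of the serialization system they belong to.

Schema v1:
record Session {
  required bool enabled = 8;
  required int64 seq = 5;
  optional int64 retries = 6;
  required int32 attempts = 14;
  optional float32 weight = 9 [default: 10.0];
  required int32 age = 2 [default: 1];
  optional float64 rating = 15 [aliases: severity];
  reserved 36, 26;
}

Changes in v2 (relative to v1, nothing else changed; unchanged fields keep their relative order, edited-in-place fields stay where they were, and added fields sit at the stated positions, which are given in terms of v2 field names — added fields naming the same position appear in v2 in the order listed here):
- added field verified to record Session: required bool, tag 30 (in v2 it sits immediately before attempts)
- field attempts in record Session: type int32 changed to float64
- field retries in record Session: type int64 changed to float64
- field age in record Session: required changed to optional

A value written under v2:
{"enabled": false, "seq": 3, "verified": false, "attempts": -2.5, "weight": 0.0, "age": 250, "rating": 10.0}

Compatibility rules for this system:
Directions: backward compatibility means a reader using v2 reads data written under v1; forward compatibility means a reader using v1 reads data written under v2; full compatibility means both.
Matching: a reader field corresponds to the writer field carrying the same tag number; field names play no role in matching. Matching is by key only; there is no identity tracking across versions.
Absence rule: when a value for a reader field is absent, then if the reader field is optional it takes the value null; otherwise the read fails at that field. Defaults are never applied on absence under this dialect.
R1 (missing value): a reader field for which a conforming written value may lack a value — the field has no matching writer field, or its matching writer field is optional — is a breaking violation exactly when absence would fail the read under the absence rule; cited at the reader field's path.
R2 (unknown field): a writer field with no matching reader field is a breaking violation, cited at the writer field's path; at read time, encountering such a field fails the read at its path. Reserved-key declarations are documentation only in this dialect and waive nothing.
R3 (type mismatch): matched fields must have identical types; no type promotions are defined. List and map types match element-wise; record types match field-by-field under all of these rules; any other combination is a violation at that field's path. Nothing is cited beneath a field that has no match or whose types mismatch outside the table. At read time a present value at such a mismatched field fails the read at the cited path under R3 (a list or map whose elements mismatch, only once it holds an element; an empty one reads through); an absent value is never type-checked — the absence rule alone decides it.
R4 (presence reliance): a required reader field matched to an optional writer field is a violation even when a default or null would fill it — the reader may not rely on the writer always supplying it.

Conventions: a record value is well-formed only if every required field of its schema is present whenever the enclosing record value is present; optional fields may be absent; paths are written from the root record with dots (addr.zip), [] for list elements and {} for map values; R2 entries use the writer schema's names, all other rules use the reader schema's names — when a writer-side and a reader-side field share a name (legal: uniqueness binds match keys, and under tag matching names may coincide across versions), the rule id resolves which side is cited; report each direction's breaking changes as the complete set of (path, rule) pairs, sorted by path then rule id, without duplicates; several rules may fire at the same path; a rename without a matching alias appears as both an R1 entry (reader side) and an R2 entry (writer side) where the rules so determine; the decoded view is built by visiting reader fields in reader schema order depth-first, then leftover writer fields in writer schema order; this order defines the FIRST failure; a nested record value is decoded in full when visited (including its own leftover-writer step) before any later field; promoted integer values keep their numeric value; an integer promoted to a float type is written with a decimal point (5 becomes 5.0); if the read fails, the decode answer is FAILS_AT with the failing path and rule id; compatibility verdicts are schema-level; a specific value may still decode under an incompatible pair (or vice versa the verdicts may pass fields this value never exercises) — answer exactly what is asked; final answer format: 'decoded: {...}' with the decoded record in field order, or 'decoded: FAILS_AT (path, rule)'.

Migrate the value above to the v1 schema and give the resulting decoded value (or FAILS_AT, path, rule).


each type pair in Session: writer, then reader
decode (reader v1):
  enabled := false
  seq := 3
  retries := null (missing; optional => null)
  read fails at attempts under R3
  => FAILS_AT (attempts, R3)
ruling out the remaining Session differences:
  added field verified to record Session: required bool, tag 30 (in v2 it sits immediately before attempts) -> affects the rule determinations only; this particular Session value decodes identically
  field retries in record Session: type int64 changed to float64 -> affects the rule determinations only; this particular Session value decodes identically
  field age in record Session: required changed to optional -> affects the rule determinations only; this particular Session value decodes identically

decoded: FAILS_AT (attempts, R3)


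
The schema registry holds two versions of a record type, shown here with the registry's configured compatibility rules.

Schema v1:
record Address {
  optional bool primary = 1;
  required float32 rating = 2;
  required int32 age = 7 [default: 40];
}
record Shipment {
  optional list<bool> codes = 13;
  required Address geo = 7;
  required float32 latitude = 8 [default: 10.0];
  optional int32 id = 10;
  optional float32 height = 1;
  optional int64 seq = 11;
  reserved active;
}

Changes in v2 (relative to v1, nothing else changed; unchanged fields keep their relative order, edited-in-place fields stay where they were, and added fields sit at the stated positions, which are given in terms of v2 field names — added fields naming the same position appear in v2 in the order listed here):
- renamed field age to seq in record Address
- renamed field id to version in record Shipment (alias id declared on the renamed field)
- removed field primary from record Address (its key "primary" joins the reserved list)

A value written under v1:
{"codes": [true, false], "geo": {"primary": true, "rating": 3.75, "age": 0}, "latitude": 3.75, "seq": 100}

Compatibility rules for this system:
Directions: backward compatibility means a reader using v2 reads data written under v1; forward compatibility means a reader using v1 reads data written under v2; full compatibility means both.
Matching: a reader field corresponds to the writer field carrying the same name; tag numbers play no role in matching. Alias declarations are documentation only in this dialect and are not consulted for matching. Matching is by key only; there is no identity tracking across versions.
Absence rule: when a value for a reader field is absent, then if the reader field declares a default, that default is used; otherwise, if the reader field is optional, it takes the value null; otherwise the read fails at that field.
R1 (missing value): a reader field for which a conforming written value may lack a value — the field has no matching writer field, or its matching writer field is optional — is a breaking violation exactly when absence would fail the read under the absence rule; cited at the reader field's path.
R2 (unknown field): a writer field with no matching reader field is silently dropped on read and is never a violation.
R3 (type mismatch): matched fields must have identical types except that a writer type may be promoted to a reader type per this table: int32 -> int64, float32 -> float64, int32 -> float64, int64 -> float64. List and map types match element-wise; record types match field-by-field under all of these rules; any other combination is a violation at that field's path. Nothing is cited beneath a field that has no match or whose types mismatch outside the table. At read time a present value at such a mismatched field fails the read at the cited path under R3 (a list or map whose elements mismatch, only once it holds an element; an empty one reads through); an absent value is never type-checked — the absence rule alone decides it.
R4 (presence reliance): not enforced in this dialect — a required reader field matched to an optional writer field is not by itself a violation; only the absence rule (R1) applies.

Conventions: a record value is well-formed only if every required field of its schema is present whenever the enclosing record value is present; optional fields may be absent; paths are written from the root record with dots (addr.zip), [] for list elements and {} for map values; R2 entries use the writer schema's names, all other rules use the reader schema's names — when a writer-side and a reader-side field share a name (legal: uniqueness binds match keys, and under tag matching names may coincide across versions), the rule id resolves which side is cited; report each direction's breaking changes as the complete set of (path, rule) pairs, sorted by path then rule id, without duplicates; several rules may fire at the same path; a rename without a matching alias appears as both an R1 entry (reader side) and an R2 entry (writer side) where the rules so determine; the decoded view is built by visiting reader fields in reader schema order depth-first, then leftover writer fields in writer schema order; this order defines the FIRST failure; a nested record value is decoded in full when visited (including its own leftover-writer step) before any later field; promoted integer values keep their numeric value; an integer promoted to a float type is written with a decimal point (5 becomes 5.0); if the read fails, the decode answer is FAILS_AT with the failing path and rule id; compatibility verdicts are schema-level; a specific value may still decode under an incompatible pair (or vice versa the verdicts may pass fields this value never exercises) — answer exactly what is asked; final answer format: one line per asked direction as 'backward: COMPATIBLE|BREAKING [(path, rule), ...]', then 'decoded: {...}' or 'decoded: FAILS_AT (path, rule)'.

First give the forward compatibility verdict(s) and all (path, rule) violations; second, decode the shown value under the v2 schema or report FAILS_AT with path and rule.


in Shipment below, arrows point writer -> reader
forward pass over Shipment, reader schema v1, writer schema v2:
  codes: list<bool> -> list<bool>, writer optional; from codes
  geo: Address -> Address, writer required; from geo
  latitude: float32 -> float32, writer required; from latitude
  id: no writer-side match
  height: float32 -> float32, writer optional; from height
  seq: int64 -> int64, writer optional; from seq
  writer version: unknown to reader
  geo.primary: no writer-side match
  geo.rating: float32 -> float32, writer required; from geo.rating
  geo.age: no writer-side match
  writer geo.seq: unknown to reader
  => forward verdict for Shipment: COMPATIBLE, no violations
decode (reader v2):
  codes := [true, false]
  geo.rating := 3.75
  geo.seq := 40 (no value, default fills)
  writer geo.primary: unmatched, discarded
  writer geo.age: unmatched, discarded
  latitude := 3.75
  version := null (not supplied -> null)
  height := null (not supplied -> null)
  seq := 100
  => decoded: {"codes": [true, false], "geo": {"rating": 3.75, "seq": 40}, "latitude": 3.75, "version": null, "height": null, "seq": 100}

forward: COMPATIBLE []; decoded: {"codes": [true, false], "geo": {"rating": 3.75, "seq": 40}, "latitude": 3.75, "version": null, "height": null, "seq": 100}


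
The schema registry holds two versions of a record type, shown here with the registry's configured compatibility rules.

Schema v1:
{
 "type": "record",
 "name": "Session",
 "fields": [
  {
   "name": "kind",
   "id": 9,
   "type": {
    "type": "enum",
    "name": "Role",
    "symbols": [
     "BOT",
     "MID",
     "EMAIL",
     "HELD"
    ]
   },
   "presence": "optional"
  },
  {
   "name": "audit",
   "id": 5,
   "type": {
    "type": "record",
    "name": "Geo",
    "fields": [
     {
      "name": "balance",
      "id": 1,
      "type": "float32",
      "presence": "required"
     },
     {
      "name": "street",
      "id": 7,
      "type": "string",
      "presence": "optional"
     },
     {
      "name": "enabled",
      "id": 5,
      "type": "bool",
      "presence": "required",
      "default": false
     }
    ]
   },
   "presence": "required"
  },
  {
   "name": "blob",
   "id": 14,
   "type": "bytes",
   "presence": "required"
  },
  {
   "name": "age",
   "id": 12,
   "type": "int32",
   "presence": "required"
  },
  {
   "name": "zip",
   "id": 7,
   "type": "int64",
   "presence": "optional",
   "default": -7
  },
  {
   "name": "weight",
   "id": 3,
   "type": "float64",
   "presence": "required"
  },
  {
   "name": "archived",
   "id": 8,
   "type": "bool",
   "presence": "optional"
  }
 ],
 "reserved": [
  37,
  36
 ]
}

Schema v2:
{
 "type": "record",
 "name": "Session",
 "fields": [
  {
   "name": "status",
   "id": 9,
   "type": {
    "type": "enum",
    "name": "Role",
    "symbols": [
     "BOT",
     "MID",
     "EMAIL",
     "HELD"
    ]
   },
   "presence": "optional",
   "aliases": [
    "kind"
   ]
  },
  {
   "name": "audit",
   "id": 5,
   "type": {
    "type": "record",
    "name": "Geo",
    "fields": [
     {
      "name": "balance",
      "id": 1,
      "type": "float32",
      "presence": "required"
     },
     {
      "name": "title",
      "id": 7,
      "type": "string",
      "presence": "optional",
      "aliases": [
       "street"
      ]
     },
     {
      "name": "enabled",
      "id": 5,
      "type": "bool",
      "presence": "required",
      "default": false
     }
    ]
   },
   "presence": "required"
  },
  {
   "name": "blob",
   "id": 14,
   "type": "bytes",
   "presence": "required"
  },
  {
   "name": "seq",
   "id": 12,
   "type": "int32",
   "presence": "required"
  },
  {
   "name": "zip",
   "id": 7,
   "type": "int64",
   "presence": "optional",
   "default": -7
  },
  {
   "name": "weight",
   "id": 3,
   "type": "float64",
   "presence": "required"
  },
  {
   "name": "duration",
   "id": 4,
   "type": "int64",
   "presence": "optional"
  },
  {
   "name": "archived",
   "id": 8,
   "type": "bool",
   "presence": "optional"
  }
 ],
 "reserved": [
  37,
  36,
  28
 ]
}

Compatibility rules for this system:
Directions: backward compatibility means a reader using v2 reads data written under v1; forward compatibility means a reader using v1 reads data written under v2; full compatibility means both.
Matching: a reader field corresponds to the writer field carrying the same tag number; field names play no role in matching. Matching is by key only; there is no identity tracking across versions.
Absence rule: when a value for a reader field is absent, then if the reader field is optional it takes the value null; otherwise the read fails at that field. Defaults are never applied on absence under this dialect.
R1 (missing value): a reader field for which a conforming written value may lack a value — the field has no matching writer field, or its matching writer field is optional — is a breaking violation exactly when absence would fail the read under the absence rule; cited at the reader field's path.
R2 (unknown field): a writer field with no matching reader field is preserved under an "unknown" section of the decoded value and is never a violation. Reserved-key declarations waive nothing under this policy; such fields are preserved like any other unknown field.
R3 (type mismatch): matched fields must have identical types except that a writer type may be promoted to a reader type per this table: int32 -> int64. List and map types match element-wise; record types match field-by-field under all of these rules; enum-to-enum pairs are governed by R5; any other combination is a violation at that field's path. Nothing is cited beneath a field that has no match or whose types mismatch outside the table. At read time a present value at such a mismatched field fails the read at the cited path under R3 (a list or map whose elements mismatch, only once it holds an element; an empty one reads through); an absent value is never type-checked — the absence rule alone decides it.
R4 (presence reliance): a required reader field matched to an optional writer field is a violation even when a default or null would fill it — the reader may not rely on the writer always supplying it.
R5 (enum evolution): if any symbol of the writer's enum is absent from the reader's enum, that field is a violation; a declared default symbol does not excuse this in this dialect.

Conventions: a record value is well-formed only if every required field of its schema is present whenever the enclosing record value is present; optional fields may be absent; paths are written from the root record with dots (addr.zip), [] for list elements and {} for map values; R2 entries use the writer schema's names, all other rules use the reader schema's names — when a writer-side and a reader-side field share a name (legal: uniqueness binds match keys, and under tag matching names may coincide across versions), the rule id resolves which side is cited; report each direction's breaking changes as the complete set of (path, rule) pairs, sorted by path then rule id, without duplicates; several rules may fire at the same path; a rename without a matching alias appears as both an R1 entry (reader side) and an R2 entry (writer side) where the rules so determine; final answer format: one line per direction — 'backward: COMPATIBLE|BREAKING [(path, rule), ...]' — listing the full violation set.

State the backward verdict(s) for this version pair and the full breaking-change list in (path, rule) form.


each type pair in Session: writer, then reader
backward pass over Session, reader schema v2, writer schema v1:
  Role -> Role, writer optional: status aligns to kind
  Geo -> Geo, writer required: audit aligns to audit
  bytes -> bytes, writer required: blob aligns to blob
  int32 -> int32, writer required: seq aligns to age
  int64 -> int64, writer optional: zip aligns to zip
  float64 -> float64, writer required: weight aligns to weight
  duration: no writer-side match
  bool -> bool, writer optional: archived aligns to archived
  float32 -> float32, writer required: audit.balance aligns to audit.balance
  string -> string, writer optional: audit.title aligns to audit.street
  bool -> bool, writer required: audit.enabled aligns to audit.enabled
  => backward verdict for Session: COMPATIBLE, no violations
diffs on Session not affecting the asked answer:
  renamed field street to title in record Geo (alias street declared on the renamed field) -> triggers nothing under Session's printed rules — same verdict
  added field duration to record Session: optional int64, tag 4 (in v2 it sits immediately before archived) -> triggers nothing under Session's printed rules — same verdict
  renamed field age to seq in record Session -> triggers nothing under Session's printed rules — same verdict
  renamed field kind to status in record Session (alias kind declared on the renamed field) -> triggers nothing under Session's printed rules — same verdict

backward: COMPATIBLE []


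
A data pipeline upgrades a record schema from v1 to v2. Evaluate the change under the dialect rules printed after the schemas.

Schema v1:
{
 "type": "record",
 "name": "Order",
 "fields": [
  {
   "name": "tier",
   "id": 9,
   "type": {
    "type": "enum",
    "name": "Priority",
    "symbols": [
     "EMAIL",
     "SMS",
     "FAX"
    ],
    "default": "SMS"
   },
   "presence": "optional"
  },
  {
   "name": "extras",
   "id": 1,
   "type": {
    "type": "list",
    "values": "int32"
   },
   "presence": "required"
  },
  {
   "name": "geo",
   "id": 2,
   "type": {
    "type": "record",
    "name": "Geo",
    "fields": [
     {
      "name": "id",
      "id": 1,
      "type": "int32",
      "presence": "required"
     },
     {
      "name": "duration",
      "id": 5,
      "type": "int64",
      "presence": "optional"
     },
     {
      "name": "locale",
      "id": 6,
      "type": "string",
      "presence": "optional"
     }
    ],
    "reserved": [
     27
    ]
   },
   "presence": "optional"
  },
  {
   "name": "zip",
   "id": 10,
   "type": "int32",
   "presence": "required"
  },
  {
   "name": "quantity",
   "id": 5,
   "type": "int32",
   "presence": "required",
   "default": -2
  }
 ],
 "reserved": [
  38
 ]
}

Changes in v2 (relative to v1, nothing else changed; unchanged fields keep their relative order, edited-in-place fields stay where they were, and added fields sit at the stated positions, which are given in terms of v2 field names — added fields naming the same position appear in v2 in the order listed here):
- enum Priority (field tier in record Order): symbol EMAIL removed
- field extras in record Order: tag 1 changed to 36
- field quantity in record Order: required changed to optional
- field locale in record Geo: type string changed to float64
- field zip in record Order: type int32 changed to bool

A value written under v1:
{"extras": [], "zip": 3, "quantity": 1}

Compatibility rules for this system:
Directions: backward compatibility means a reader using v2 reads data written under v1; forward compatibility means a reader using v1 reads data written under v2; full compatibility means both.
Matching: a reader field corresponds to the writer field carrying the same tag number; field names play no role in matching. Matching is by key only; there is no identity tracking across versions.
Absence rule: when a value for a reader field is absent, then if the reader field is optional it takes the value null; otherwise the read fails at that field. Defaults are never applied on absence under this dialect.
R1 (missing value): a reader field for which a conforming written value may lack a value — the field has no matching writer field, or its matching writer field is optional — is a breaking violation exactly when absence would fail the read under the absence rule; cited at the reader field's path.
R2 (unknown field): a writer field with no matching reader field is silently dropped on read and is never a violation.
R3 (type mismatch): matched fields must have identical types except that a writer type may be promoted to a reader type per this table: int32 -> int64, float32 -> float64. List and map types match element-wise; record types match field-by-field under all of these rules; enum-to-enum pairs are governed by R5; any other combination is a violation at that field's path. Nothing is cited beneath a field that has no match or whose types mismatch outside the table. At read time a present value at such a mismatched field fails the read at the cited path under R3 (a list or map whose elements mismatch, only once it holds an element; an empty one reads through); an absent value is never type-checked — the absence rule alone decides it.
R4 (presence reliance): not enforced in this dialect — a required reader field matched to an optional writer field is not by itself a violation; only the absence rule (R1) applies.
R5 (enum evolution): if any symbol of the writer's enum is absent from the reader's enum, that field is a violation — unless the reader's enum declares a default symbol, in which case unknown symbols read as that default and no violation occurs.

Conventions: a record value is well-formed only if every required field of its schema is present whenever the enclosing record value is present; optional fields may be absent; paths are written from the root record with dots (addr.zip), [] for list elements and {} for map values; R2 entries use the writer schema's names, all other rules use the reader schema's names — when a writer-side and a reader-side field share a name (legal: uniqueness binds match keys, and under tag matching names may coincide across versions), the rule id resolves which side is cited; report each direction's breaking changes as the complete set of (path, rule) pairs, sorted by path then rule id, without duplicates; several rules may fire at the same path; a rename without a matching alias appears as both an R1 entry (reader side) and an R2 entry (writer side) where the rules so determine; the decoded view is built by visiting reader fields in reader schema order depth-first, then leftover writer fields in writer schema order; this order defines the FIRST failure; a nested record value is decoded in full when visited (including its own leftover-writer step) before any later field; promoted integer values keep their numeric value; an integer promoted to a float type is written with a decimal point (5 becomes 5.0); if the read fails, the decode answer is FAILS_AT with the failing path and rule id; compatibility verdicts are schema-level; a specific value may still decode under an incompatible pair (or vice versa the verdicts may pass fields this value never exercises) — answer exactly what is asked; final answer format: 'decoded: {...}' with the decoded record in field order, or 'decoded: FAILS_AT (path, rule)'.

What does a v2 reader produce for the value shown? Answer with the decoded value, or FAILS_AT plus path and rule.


decoded: FAILS_AT (extras, R1)

arrows below run writer -> reader for Order
decode walk for Order under reader schema v2:
  tier := null (not supplied -> null)
  read fails at extras under R1 (no fill)
  => FAILS_AT (extras, R1)
remaining Order differences; none change what is asked:
  enum Priority (field tier in record Order): symbol EMAIL removed -> no rule fires on it and the decoded Order view is identical with or without it
  field quantity in record Order: required changed to optional -> a verdict-level change on Order — the shown value reads the same
  field locale in record Geo: type string changed to float64 -> a verdict-level change on Order — the shown value reads the same
  field zip in record Order: type int32 changed to bool -> a verdict-level change on Order — the shown value reads the same


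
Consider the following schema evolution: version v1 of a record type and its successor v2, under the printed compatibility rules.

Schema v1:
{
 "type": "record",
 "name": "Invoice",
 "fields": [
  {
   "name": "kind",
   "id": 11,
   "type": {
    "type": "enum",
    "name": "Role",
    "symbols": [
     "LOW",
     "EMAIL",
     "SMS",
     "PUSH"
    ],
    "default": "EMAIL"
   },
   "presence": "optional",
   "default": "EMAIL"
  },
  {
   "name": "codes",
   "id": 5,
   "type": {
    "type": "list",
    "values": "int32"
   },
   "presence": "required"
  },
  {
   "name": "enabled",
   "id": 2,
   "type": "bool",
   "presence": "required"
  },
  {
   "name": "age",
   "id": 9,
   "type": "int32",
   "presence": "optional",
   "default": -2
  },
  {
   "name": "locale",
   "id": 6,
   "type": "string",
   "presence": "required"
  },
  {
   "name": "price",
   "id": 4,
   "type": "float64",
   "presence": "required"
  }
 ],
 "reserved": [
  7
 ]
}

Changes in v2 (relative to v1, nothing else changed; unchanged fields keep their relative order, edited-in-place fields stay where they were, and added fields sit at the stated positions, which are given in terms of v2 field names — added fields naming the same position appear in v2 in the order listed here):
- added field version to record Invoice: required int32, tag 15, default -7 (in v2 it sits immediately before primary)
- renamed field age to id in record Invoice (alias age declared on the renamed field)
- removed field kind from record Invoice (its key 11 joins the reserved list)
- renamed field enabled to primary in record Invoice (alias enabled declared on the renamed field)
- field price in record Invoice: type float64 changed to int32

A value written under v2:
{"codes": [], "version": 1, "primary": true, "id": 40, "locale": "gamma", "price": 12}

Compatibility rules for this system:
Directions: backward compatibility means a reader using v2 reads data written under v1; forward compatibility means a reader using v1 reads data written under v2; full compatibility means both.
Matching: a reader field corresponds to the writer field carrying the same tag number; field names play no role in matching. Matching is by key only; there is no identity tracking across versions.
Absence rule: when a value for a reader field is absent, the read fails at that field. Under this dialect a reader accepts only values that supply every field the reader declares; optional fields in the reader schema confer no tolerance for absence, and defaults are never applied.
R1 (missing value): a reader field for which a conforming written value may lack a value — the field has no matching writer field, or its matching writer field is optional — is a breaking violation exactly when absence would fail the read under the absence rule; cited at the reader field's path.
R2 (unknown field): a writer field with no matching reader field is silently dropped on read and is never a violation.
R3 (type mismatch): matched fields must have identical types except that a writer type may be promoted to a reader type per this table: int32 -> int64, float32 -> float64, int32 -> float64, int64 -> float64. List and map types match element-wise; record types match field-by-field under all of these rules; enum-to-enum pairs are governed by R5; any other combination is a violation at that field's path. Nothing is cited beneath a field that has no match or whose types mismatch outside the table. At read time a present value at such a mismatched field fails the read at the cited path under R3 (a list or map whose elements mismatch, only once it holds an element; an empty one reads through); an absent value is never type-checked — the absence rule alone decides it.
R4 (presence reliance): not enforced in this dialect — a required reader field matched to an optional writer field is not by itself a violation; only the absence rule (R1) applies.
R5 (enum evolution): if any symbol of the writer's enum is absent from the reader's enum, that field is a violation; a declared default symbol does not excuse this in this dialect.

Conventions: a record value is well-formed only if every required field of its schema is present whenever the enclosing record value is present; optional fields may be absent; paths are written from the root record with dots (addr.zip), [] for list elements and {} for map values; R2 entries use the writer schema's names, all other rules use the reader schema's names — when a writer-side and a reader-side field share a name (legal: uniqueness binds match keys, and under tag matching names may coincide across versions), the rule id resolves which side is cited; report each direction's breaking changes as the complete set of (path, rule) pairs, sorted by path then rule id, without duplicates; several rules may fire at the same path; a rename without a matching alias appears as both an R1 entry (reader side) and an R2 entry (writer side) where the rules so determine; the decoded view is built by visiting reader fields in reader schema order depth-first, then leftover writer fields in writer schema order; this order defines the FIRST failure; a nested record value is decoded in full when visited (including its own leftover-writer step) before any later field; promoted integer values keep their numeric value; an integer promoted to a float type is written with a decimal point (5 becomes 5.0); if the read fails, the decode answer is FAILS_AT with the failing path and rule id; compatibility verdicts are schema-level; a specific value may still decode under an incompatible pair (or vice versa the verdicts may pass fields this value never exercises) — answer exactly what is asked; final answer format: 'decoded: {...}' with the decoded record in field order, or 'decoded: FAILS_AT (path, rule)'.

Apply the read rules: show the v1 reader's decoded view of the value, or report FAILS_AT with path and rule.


decoded: FAILS_AT (kind, R1)

arrows below run writer -> reader for Invoice
migrating the Invoice value to v1:
  read fails at kind under R1 (no fill)
  => FAILS_AT (kind, R1)
remaining Invoice differences; none change what is asked:
  added field version to record Invoice: required int32, tag 15, default -7 (in v2 it sits immediately before primary) -> matters for Invoice compatibility verdicts, not for this value's decode
  renamed field age to id in record Invoice (alias age declared on the renamed field) -> matters for Invoice compatibility verdicts, not for this value's decode
  renamed field enabled to primary in record Invoice (alias enabled declared on the renamed field) -> triggers nothing under the printed rules; the Invoice answer is the same either way
  field price in record Invoice: type float64 changed to int32 -> matters for Invoice compatibility verdicts, not for this value's decode
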